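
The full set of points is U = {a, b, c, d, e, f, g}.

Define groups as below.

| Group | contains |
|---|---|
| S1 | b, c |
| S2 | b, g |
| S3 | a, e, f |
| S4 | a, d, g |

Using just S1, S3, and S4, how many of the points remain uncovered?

0

Union of S1, S3, S4 = {a, b, c, d, e, f, g} — that's every point, so 0 are uncovered.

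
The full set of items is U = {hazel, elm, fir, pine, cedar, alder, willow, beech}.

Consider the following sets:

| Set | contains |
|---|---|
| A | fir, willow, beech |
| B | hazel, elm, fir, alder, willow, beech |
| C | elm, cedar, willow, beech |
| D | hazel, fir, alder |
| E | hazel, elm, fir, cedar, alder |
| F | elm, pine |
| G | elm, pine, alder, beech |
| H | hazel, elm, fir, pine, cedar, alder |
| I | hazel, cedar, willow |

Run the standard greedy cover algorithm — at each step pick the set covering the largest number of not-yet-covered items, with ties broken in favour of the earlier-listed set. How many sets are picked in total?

2

Greedy: pick B (covers 6 new) → pick H (covers 2 new). Total picks: 2.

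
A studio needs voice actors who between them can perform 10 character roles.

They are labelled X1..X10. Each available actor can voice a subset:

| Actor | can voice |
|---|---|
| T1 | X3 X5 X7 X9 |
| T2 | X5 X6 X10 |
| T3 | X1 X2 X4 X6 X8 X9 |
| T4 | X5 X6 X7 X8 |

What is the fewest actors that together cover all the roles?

3

T1 and T2 and T3 together: T1 ∪ T2 ∪ T3 = {X1, X2, X3, X4, X5, X6, X7, X8, X9, X10} — every role is covered.
Only T3 contains X1, so T3 is forced; the remaining 4 roles need at least 2 more actors (each remaining actor adds at most 3) — so at least 3 actors are needed, and 3 is optimal.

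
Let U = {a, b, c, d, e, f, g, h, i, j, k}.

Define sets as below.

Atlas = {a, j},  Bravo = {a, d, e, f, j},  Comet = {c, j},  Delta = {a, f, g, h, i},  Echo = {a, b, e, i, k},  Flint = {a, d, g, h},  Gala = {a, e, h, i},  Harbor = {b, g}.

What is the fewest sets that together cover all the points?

4

Take {Comet, Delta, Echo, Flint}. Their union is {a, b, c, d, e, f, g, h, i, j, k}, which is all 11 points.
No 3 of the 8 sets cover everything (all 56 combinations miss at least one point), so 4 is optimal.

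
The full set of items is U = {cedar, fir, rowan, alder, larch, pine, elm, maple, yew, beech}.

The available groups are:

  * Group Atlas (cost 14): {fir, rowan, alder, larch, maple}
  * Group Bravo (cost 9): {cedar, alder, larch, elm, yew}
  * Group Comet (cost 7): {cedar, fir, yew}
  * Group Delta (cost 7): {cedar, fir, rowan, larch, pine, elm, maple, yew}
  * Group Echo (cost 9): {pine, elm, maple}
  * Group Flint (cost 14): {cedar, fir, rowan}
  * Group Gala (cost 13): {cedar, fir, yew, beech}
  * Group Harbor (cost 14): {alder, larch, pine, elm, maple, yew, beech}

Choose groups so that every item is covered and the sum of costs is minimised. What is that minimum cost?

Delta, Harbor together cover every item (Delta ∪ Harbor = {cedar, fir, rowan, alder, larch, pine, elm, maple, yew, beech}); total cost 7 + 14 = 21.
No covering selection has total cost below 21.

21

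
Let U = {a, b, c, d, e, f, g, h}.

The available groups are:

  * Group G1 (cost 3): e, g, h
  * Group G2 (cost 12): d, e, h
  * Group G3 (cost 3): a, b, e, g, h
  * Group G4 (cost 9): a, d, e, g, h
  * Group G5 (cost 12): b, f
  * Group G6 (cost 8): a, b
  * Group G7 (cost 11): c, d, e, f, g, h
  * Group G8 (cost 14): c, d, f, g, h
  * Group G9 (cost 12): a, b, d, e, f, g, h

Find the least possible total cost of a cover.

G3, G7 together cover every point (G3 ∪ G7 = {a, b, c, d, e, f, g, h}); total cost 3 + 11 = 14.
No covering selection has total cost below 14.

14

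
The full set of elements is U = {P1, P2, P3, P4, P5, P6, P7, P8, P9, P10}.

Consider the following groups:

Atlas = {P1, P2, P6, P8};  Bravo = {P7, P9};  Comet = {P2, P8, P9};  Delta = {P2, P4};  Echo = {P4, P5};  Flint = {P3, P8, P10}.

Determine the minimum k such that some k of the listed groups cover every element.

Atlas, Bravo, Echo, and Flint cover everything between them: the union {P1, P2, P3, P4, P5, P6, P7, P8, P9, P10} is all of U.
Only Atlas contains P1, so Atlas is forced; the remaining 6 elements need at least 3 more groups (each remaining group adds at most 2) — so at least 4 groups are needed, and 4 is optimal.

4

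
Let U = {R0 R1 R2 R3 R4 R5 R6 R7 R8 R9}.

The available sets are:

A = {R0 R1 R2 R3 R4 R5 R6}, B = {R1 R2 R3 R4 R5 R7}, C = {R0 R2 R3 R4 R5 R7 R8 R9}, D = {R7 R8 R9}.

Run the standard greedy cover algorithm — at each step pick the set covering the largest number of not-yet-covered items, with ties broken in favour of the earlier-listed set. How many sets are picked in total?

2

Greedy: pick C (covers 8 new) → pick A (covers 2 new). Total picks: 2.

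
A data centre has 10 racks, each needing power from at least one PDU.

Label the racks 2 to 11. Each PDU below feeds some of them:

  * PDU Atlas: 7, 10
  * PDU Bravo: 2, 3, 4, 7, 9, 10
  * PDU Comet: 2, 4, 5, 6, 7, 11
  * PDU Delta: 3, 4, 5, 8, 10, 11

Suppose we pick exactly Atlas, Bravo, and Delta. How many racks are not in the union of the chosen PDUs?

1

Union of Atlas, Bravo, Delta = {2, 3, 4, 5, 7, 8, 9, 10, 11}.
Not covered: 6 — 1 rack.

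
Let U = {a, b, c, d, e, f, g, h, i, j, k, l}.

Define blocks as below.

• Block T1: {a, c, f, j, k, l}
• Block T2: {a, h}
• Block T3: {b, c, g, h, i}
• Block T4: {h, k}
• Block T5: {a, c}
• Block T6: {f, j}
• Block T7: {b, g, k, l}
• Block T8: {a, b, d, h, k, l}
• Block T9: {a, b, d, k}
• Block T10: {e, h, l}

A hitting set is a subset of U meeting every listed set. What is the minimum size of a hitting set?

Take T = {a, g, h, j}. Each listed block contains at least one of these, so T is a hitting set of size 4.
No choice of 3 points meets every block, so 4 is the minimum.

4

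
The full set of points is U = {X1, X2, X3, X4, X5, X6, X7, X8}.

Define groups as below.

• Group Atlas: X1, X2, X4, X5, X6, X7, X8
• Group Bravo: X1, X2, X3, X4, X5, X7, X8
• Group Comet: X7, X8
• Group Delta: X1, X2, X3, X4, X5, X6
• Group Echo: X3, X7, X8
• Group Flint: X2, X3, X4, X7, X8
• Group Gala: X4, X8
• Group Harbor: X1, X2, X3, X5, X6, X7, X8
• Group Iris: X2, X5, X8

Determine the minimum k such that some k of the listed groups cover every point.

2

Flint and Harbor together: Flint ∪ Harbor = {X1, X2, X3, X4, X5, X6, X7, X8} — every point is covered.
No single group has all 8 points (the largest, Atlas, has 7), so 2 is optimal.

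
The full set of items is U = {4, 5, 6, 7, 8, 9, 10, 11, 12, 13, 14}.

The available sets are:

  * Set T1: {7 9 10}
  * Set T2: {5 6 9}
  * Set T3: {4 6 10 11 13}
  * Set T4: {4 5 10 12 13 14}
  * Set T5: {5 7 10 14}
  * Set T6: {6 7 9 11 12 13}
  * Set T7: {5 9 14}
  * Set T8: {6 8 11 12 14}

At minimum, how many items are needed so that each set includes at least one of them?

3

H = {6, 7, 14} meets every set (each contains at least one member of H), and |H| = 3.
No choice of 2 items meets every set, so 3 is the minimum.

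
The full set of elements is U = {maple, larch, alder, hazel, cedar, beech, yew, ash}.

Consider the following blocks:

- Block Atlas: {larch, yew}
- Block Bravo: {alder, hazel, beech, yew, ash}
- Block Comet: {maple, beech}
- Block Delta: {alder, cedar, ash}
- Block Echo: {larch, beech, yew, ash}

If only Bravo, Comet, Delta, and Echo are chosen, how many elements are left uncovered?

0

Union of Bravo, Comet, Delta, Echo = {maple, larch, alder, hazel, cedar, beech, yew, ash} — that's every element, so 0 are uncovered.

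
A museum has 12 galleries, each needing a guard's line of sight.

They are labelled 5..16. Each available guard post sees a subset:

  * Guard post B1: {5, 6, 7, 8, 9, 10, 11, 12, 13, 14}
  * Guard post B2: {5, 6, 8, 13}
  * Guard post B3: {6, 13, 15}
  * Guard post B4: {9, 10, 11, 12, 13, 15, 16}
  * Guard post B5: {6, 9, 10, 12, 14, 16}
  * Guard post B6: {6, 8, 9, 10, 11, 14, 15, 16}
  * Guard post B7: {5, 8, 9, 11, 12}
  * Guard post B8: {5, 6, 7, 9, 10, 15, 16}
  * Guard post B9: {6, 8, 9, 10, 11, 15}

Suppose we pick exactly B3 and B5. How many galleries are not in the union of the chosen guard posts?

Union of B3, B5 = {6, 9, 10, 12, 13, 14, 15, 16}.
Not covered: 5, 7, 8, 11 — 4 galleries.

4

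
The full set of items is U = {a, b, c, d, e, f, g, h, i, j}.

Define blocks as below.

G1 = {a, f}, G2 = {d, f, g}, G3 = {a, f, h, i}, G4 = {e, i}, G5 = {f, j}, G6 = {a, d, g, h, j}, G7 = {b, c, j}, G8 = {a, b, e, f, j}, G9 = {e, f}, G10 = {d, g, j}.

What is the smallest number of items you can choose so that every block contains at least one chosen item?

3

Take T = {e, f, j}. Each listed block contains at least one of these, so T is a hitting set of size 3.
The blocks G1, G4, G10 are pairwise disjoint, so any hitting set needs a separate item for each — at least 3. Hence 3 is optimal.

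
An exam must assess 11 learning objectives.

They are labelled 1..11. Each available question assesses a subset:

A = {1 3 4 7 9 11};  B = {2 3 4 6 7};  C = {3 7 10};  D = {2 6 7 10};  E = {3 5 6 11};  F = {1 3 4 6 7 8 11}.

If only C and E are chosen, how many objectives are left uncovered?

5

Union of C, E = {3, 5, 6, 7, 10, 11}.
Not covered: 1, 2, 4, 8, 9 — 5 objectives.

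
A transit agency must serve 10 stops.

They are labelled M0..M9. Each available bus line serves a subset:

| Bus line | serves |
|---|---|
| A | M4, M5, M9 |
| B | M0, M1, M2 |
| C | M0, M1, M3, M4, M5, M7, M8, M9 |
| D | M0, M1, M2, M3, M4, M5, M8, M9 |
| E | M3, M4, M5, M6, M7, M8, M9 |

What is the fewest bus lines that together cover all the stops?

2

B and E together: B ∪ E = {M0, M1, M2, M3, M4, M5, M6, M7, M8, M9} — every stop is covered.
No single bus line has all 10 stops (the largest, C, has 8), so 2 is optimal.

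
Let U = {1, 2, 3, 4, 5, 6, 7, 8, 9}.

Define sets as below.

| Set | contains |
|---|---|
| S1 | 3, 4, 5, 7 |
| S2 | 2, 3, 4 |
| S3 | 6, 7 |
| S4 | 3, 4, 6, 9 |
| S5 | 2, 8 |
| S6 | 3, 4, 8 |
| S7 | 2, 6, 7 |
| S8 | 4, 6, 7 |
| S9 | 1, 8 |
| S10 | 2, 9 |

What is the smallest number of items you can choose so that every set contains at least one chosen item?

4

H = {2, 4, 6, 8} meets every set (each contains at least one member of H), and |H| = 4.
No choice of 3 items meets every set, so 4 is the minimum.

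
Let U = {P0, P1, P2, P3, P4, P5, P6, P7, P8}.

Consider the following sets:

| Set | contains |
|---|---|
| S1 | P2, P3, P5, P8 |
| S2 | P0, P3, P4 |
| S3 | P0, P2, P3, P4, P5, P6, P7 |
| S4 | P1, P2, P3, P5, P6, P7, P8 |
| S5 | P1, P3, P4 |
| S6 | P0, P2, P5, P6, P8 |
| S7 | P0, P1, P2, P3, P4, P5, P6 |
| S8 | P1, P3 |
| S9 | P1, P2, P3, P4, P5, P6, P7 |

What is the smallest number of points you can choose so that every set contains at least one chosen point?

The 2 points {P3, P8} hit every set.
The sets S5, S6 are pairwise disjoint, so any hitting set needs a separate point for each — at least 2. Hence 2 is optimal.

2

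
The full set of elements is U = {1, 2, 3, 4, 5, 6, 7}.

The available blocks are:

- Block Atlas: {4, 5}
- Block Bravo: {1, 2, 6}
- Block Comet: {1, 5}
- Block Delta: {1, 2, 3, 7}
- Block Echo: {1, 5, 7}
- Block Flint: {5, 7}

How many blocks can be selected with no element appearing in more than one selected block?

Atlas, Delta are pairwise disjoint (Atlas={4,5}; Delta={1,2,3,7}).
Every remaining block overlaps one of these, and no 3 of the listed blocks are pairwise disjoint, so 2 is the maximum.

2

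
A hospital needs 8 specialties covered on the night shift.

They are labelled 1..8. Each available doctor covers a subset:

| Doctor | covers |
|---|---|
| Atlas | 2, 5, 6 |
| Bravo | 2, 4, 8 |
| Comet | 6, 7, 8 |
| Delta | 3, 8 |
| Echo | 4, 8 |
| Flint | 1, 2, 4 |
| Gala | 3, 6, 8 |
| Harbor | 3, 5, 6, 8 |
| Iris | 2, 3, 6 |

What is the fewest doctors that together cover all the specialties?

Comet and Flint and Harbor together: Comet ∪ Flint ∪ Harbor = {1, 2, 3, 4, 5, 6, 7, 8} — every specialty is covered.
Only Flint contains 1, so Flint is forced; the remaining 5 specialties need at least 2 more doctors (each remaining doctor adds at most 4) — so at least 3 doctors are needed, and 3 is optimal.

3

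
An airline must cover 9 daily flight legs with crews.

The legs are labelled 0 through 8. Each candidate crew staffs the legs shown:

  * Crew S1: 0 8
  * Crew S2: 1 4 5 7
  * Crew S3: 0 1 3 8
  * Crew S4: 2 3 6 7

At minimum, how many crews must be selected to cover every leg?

S1 and S2 and S4 together: S1 ∪ S2 ∪ S4 = {0, 1, 2, 3, 4, 5, 6, 7, 8} — every leg is covered.
Each crew has at most 4 legs, and 2·4 = 8 < 9 — so at least 3 crews are needed, and 3 is optimal.

3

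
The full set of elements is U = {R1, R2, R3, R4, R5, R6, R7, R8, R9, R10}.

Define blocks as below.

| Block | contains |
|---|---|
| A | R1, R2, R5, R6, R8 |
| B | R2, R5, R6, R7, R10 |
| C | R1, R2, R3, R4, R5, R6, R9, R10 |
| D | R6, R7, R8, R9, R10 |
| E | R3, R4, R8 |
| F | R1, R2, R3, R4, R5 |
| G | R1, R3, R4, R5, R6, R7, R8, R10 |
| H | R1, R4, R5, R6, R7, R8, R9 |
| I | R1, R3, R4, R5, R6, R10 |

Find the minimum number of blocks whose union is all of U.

C and G together: C ∪ G = {R1, R2, R3, R4, R5, R6, R7, R8, R9, R10} — every element is covered.
No single block has all 10 elements (the largest, C, has 8), so 2 is optimal.

2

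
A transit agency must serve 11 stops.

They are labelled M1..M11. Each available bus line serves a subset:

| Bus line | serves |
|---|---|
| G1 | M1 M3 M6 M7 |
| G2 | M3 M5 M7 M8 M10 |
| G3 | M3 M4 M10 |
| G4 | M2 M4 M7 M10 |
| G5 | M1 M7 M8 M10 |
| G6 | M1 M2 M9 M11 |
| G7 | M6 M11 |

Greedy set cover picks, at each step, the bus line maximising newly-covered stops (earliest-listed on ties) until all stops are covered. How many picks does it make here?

Greedy: pick G2 (covers 5 new) → pick G6 (covers 4 new) → pick G1 (covers 1 new) → pick G3 (covers 1 new). Total picks: 4.

4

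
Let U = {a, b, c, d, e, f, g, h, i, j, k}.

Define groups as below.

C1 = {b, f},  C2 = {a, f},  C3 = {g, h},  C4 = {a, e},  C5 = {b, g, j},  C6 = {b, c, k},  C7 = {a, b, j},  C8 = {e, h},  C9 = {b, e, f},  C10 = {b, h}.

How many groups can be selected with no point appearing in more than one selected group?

C3, C4, C6 are pairwise disjoint (C3={g,h}; C4={a,e}; C6={b,c,k}).
Every remaining group overlaps one of these, and no 4 of the listed groups are pairwise disjoint, so 3 is the maximum.

3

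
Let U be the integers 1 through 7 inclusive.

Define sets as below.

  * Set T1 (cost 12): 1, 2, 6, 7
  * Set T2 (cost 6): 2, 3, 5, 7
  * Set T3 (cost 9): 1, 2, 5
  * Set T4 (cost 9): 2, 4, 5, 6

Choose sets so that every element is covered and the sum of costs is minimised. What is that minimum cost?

T2, T3, T4 together cover every element (T2 ∪ T3 ∪ T4 = {1, 2, 3, 4, 5, 6, 7}); total cost 6 + 9 + 9 = 24.
No covering selection has total cost below 24.

24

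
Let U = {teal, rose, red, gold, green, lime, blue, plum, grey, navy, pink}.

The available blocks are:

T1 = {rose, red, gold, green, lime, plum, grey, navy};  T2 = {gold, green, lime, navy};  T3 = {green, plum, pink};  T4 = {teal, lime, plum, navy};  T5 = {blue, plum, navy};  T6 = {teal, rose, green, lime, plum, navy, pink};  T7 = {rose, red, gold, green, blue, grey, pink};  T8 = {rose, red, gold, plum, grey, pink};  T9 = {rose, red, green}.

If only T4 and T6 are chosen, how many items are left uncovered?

4

Union of T4, T6 = {teal, rose, green, lime, plum, navy, pink}.
Not covered: red, gold, blue, grey — 4 items.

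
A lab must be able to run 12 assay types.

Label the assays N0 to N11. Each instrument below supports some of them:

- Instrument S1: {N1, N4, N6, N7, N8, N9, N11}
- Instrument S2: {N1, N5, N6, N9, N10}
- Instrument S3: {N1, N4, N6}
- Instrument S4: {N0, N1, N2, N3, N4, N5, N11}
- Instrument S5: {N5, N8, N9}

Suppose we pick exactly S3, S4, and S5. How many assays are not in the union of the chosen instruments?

Union of S3, S4, S5 = {N0, N1, N2, N3, N4, N5, N6, N8, N9, N11}.
Not covered: N7, N10 — 2 assays.

2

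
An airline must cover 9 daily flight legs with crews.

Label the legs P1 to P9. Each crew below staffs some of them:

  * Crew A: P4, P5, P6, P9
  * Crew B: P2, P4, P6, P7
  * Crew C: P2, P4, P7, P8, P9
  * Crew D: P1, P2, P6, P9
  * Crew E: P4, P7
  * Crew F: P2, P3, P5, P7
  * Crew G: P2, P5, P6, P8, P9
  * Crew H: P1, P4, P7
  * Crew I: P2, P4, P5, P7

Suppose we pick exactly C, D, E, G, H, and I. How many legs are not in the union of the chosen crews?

1

Union of C, D, E, G, H, I = {P1, P2, P4, P5, P6, P7, P8, P9}.
Not covered: P3 — 1 leg.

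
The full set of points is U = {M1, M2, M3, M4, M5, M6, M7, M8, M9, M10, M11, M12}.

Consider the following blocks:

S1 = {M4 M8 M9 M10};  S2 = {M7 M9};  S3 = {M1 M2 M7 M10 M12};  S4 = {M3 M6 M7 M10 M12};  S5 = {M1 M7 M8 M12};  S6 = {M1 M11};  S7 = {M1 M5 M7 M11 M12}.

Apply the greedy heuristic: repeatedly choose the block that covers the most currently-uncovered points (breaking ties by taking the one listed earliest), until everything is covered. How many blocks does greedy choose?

Greedy: pick S3 (covers 5 new) → pick S1 (covers 3 new) → pick S4 (covers 2 new) → pick S7 (covers 2 new). Total picks: 4.

4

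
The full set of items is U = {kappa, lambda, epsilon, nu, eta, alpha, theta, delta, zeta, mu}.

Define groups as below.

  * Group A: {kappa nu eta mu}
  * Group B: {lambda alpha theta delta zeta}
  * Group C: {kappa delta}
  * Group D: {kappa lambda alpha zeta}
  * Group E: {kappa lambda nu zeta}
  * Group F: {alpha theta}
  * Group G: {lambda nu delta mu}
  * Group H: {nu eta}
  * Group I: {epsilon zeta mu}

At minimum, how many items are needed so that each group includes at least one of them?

4

Take T = {kappa, epsilon, nu, alpha}. Each listed group contains at least one of these, so T is a hitting set of size 4.
The groups C, F, H, I are pairwise disjoint, so any hitting set needs a separate item for each — at least 4. Hence 4 is optimal.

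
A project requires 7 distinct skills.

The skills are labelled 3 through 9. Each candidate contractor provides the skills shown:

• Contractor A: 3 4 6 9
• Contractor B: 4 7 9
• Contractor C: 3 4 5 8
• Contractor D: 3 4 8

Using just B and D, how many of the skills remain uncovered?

2

Union of B, D = {3, 4, 7, 8, 9}.
Not covered: 5, 6 — 2 skills.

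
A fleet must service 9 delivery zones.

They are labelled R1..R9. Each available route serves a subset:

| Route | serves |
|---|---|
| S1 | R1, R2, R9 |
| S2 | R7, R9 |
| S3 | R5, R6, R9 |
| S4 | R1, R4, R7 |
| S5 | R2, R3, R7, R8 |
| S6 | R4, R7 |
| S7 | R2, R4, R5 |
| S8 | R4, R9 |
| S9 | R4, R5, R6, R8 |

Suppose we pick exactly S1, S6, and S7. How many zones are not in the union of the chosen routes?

Union of S1, S6, S7 = {R1, R2, R4, R5, R7, R9}.
Not covered: R3, R6, R8 — 3 zones.

3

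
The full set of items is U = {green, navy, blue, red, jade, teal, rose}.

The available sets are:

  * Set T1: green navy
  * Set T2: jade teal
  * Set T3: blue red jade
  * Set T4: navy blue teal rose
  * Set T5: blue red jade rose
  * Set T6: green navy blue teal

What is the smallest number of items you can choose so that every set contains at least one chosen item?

Take H = {navy, jade}. Each listed set contains at least one of these, so H is a hitting set of size 2.
The sets T1, T2 are pairwise disjoint, so any hitting set needs a separate item for each — at least 2. Hence 2 is optimal.

2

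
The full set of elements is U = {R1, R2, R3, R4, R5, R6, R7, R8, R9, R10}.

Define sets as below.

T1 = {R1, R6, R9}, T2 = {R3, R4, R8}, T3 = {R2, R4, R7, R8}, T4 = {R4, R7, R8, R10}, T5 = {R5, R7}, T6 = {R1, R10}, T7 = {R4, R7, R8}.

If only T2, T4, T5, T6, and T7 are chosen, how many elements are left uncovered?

Union of T2, T4, T5, T6, T7 = {R1, R3, R4, R5, R7, R8, R10}.
Not covered: R2, R6, R9 — 3 elements.

3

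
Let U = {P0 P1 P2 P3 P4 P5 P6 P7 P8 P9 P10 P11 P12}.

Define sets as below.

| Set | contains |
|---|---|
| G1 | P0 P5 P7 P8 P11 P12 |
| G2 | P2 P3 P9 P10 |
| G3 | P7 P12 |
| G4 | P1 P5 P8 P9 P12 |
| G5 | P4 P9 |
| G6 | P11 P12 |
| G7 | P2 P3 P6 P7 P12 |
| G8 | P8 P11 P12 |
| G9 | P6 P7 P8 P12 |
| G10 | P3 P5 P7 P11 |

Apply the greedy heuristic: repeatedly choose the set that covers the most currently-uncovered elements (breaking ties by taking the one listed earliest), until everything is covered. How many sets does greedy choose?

5

Greedy: pick G1 (covers 6 new) → pick G2 (covers 4 new) → pick G4 (covers 1 new) → pick G5 (covers 1 new) → pick G7 (covers 1 new). Total picks: 5.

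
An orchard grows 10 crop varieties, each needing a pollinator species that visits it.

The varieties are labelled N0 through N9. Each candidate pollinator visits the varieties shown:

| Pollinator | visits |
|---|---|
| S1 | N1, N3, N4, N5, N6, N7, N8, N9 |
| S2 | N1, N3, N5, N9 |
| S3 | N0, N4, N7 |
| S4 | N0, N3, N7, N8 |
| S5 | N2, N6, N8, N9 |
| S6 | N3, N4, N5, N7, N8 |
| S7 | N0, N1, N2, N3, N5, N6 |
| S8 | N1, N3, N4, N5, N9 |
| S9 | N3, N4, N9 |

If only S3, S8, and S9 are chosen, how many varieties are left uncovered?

Union of S3, S8, S9 = {N0, N1, N3, N4, N5, N7, N9}.
Not covered: N2, N6, N8 — 3 varieties.

3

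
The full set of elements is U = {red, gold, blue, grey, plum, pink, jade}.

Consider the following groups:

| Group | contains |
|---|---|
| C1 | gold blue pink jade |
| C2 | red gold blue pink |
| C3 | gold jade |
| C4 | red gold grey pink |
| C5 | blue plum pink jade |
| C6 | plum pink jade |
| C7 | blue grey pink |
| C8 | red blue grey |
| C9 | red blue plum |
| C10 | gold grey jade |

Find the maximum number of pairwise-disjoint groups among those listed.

C9, C10 are pairwise disjoint (C9={red,blue,plum}; C10={gold,grey,jade}).
Every remaining group overlaps one of these, and no 3 of the listed groups are pairwise disjoint, so 2 is the maximum.

2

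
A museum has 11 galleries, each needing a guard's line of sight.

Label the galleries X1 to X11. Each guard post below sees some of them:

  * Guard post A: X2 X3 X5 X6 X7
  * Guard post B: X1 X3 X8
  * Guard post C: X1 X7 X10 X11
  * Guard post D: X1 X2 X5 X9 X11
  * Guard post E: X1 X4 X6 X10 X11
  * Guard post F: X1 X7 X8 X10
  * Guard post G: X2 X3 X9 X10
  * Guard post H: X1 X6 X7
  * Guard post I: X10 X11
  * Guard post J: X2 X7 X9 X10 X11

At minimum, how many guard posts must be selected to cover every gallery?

4

B and C and D and E together: B ∪ C ∪ D ∪ E = {X1, X2, X3, X4, X5, X6, X7, X8, X9, X10, X11} — every gallery is covered.
No 3 of the 10 guard posts cover everything (all 120 combinations miss at least one gallery), so 4 is optimal.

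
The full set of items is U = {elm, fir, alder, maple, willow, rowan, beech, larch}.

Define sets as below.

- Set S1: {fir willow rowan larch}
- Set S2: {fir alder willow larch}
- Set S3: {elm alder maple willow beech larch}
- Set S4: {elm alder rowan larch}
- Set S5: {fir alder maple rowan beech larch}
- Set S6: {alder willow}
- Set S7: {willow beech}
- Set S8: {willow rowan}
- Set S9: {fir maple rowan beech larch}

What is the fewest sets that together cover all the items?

2

Take {S3, S5}. Their union is {elm, fir, alder, maple, willow, rowan, beech, larch}, which is all 8 items.
No single set has all 8 items (the largest, S3, has 6), so 2 is optimal.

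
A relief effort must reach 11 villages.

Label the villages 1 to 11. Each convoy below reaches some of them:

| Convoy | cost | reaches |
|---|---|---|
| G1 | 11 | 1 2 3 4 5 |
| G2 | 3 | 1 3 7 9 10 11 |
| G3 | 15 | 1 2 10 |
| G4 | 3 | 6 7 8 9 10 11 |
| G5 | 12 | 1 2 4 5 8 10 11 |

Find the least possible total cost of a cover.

G1, G4 together cover every village (G1 ∪ G4 = {1, 2, 3, 4, 5, 6, 7, 8, 9, 10, 11}); total cost 11 + 3 = 14.
The greedy pick G2, G4, G1 costs 17; no covering selection beats 14.

14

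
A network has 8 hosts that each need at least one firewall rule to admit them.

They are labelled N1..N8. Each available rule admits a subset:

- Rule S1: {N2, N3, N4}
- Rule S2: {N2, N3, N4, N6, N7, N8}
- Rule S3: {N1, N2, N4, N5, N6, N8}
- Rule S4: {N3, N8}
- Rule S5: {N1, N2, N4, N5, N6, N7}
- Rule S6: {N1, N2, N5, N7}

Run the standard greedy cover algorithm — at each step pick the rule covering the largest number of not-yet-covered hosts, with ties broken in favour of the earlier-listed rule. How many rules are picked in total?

Greedy: pick S2 (covers 6 new) → pick S3 (covers 2 new). Total picks: 2.

2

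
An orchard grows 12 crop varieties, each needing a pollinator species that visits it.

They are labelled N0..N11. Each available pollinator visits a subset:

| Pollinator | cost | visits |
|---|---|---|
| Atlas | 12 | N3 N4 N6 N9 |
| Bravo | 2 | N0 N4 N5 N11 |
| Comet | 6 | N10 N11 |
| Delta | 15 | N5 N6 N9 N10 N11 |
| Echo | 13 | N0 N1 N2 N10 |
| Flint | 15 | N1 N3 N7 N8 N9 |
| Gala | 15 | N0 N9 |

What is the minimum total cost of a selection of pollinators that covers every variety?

42

Atlas, Bravo, Echo, Flint together cover every variety (Atlas ∪ Bravo ∪ Echo ∪ Flint = {N0, N1, N2, N3, N4, N5, N6, N7, N8, N9, N10, N11}); total cost 12 + 2 + 13 + 15 = 42.
The greedy pick Bravo, Flint, Comet, Atlas, Echo costs 48; no covering selection beats 42.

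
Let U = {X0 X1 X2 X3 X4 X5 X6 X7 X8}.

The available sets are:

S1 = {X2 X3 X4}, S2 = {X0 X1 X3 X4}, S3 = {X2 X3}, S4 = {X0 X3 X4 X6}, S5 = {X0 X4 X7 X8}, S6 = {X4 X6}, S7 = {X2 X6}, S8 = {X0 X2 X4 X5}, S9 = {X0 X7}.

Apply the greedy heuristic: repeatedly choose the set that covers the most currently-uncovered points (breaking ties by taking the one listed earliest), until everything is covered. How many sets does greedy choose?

Greedy: pick S2 (covers 4 new) → pick S5 (covers 2 new) → pick S7 (covers 2 new) → pick S8 (covers 1 new). Total picks: 4.

4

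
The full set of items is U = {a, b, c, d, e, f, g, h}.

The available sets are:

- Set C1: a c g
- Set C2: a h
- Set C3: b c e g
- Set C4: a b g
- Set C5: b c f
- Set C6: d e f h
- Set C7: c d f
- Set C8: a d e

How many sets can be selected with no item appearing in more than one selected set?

C4, C6 are pairwise disjoint (C4={a,b,g}; C6={d,e,f,h}).
Every remaining set overlaps one of these, and no 3 of the listed sets are pairwise disjoint, so 2 is the maximum.

2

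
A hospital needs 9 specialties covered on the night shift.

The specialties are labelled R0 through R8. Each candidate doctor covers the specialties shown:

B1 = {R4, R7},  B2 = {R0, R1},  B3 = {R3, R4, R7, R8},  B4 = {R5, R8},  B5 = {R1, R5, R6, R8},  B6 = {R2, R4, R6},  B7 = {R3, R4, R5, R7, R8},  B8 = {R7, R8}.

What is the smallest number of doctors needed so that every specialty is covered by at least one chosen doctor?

3

B2 and B6 and B7 together: B2 ∪ B6 ∪ B7 = {R0, R1, R2, R3, R4, R5, R6, R7, R8} — every specialty is covered.
Only B2 contains R0, so B2 is forced; the remaining 7 specialties need at least 2 more doctors (each remaining doctor adds at most 5) — so at least 3 doctors are needed, and 3 is optimal.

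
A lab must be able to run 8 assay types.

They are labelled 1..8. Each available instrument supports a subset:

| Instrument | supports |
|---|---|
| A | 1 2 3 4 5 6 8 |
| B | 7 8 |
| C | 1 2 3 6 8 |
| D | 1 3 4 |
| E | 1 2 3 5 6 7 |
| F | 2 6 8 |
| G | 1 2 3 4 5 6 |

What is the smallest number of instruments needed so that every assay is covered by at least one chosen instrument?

B and G together: B ∪ G = {1, 2, 3, 4, 5, 6, 7, 8} — every assay is covered.
No single instrument has all 8 assays (the largest, A, has 7), so 2 is optimal.

2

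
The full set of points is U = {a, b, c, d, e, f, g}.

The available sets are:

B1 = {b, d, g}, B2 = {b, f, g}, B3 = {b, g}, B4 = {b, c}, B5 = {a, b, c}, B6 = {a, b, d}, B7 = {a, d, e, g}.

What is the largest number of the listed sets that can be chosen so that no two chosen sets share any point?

B4, B7 are pairwise disjoint (B4={b,c}; B7={a,d,e,g}).
Every remaining set overlaps one of these, and no 3 of the listed sets are pairwise disjoint, so 2 is the maximum.

2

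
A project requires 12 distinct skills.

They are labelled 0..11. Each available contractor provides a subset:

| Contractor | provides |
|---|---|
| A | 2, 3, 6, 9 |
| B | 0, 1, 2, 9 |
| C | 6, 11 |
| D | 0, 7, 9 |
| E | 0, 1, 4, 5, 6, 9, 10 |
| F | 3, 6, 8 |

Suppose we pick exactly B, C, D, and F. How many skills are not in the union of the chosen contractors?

3

Union of B, C, D, F = {0, 1, 2, 3, 6, 7, 8, 9, 11}.
Not covered: 4, 5, 10 — 3 skills.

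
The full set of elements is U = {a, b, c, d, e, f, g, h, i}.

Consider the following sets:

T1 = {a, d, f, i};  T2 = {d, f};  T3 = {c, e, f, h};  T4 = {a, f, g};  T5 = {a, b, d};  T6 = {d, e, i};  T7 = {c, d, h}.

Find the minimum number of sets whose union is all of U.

T3, T4, T5, and T6 cover everything between them: the union {a, b, c, d, e, f, g, h, i} is all of U.
No 3 of the 7 sets cover everything (all 35 combinations miss at least one element), so 4 is optimal.

4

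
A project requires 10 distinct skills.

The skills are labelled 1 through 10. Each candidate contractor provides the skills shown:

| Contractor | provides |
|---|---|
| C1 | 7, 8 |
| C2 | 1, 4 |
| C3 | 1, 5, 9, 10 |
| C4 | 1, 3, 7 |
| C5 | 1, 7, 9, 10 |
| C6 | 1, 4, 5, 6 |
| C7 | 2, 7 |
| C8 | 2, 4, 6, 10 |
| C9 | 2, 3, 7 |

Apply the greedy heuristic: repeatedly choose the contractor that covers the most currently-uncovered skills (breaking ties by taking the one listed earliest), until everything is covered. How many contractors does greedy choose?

Greedy: pick C3 (covers 4 new) → pick C8 (covers 3 new) → pick C1 (covers 2 new) → pick C4 (covers 1 new). Total picks: 4.

4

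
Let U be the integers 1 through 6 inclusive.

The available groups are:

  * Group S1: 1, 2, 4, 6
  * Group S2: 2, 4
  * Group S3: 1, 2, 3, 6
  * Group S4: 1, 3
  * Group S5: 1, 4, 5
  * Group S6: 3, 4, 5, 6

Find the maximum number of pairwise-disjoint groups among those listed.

2

S2, S4 are pairwise disjoint (S2={2,4}; S4={1,3}).
Every remaining group overlaps one of these, and no 3 of the listed groups are pairwise disjoint, so 2 is the maximum.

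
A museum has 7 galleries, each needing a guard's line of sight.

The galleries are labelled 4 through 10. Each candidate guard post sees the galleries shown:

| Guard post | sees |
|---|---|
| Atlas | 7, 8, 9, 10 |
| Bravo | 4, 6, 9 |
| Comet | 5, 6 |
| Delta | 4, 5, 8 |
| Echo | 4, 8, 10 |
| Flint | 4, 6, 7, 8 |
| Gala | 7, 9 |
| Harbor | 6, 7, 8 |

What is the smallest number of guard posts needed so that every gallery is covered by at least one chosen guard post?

Take {Atlas, Delta, Flint}. Their union is {4, 5, 6, 7, 8, 9, 10}, which is all 7 galleries.
No 2 of the 8 guard posts cover everything (all 28 combinations miss at least one gallery), so 3 is optimal.

3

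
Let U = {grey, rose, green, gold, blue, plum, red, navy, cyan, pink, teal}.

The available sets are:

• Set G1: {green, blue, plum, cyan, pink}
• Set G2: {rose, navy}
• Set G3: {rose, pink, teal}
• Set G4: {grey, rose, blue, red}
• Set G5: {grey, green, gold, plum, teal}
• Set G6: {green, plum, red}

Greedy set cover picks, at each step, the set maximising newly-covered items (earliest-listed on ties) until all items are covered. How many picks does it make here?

4

Greedy: pick G1 (covers 5 new) → pick G4 (covers 3 new) → pick G5 (covers 2 new) → pick G2 (covers 1 new). Total picks: 4.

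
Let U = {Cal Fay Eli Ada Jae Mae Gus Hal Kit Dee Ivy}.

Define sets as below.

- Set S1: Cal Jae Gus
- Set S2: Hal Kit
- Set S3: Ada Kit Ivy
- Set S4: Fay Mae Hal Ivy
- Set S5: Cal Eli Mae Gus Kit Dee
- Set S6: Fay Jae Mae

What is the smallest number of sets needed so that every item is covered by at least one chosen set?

Take {S1, S3, S4, S5}. Their union is {Cal, Fay, Eli, Ada, Jae, Mae, Gus, Hal, Kit, Dee, Ivy}, which is all 11 items.
No 3 of the 6 sets cover everything (all 20 combinations miss at least one item), so 4 is optimal.

4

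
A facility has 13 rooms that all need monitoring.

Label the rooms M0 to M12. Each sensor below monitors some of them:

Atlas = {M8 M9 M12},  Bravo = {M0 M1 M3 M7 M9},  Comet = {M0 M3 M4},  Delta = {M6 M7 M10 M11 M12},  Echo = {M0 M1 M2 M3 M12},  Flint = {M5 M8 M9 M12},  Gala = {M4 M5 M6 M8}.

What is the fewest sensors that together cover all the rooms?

Comet and Delta and Echo and Flint together: Comet ∪ Delta ∪ Echo ∪ Flint = {M0, M1, M2, M3, M4, M5, M6, M7, M8, M9, M10, M11, M12} — every room is covered.
No 3 of the 7 sensors cover everything (all 35 combinations miss at least one room), so 4 is optimal.

4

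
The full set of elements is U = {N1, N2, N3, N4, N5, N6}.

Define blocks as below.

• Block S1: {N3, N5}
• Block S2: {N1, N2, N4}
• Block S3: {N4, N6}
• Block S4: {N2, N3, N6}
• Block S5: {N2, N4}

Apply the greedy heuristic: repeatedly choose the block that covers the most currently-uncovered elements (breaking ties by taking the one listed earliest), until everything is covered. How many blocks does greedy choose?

3

Greedy: pick S2 (covers 3 new) → pick S1 (covers 2 new) → pick S3 (covers 1 new). Total picks: 3.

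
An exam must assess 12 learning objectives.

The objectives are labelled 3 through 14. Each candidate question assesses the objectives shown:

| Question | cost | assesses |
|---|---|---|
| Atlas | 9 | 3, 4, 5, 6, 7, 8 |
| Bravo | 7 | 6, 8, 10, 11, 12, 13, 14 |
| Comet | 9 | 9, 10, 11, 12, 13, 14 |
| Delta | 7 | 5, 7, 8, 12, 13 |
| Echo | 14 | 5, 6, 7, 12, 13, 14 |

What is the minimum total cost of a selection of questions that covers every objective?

18

Atlas, Comet together cover every objective (Atlas ∪ Comet = {3, 4, 5, 6, 7, 8, 9, 10, 11, 12, 13, 14}); total cost 9 + 9 = 18.
The greedy pick Bravo, Atlas, Comet costs 25; no covering selection beats 18.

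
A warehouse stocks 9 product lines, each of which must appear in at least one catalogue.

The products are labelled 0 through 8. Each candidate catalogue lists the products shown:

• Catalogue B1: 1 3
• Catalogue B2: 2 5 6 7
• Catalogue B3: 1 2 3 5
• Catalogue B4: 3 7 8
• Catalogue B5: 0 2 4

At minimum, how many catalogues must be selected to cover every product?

B1 and B2 and B4 and B5 together: B1 ∪ B2 ∪ B4 ∪ B5 = {0, 1, 2, 3, 4, 5, 6, 7, 8} — every product is covered.
Only B2 contains 6, so B2 is forced; the remaining 5 products need at least 3 more catalogues (each remaining catalogue adds at most 2) — so at least 4 catalogues are needed, and 4 is optimal.

4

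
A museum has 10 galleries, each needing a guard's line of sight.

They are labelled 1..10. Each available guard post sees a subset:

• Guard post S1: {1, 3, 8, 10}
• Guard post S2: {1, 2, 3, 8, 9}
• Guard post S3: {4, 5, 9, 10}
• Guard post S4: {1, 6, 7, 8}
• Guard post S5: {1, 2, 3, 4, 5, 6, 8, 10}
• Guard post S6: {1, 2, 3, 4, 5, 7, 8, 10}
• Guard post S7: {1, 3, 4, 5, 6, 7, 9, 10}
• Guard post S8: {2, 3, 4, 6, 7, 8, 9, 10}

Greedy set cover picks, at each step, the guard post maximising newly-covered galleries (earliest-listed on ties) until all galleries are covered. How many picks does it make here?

Greedy: pick S5 (covers 8 new) → pick S7 (covers 2 new). Total picks: 2.

2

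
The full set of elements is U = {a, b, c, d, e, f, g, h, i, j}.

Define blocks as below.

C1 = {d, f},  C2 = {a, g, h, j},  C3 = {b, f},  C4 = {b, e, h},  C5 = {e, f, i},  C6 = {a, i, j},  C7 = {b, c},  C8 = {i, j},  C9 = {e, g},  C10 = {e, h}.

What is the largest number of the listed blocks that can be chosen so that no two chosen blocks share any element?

C1, C7, C8, C9 are pairwise disjoint (C1={d,f}; C7={b,c}; C8={i,j}; C9={e,g}).
Every remaining block overlaps one of these, and no 5 of the listed blocks are pairwise disjoint, so 4 is the maximum.

4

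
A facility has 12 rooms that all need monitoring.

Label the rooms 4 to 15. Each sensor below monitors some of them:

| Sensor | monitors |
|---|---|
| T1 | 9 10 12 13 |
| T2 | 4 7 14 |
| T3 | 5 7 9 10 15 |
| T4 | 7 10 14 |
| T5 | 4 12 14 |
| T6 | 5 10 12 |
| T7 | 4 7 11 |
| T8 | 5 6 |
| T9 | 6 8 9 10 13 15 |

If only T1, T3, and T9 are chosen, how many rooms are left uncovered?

3

Union of T1, T3, T9 = {5, 6, 7, 8, 9, 10, 12, 13, 15}.
Not covered: 4, 11, 14 — 3 rooms.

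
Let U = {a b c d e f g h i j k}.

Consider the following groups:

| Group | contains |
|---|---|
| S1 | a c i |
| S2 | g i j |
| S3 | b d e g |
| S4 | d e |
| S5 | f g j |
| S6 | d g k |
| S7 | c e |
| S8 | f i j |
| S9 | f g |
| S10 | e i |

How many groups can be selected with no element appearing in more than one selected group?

S1, S4, S9 are pairwise disjoint (S1={a,c,i}; S4={d,e}; S9={f,g}).
Every remaining group overlaps one of these, and no 4 of the listed groups are pairwise disjoint, so 3 is the maximum.

3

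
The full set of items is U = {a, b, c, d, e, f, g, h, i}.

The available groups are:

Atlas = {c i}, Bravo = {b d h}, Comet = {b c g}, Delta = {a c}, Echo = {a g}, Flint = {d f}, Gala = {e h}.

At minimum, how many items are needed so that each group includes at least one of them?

Take T = {a, c, d, h}. Each listed group contains at least one of these, so T is a hitting set of size 4.
The groups Atlas, Echo, Flint, Gala are pairwise disjoint, so any hitting set needs a separate item for each — at least 4. Hence 4 is optimal.

4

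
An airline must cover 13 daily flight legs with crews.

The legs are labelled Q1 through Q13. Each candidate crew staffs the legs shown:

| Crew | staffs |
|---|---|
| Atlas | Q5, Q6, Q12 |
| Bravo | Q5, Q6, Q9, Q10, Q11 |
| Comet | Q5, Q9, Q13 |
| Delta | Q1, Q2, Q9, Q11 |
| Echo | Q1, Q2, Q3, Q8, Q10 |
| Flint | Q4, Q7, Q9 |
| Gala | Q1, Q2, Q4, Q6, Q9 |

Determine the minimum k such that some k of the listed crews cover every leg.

Take {Atlas, Comet, Delta, Echo, Flint}. Their union is {Q1, Q2, Q3, Q4, Q5, Q6, Q7, Q8, Q9, Q10, Q11, Q12, Q13}, which is all 13 legs.
No 4 of the 7 crews cover everything (all 35 combinations miss at least one leg), so 5 is optimal.

5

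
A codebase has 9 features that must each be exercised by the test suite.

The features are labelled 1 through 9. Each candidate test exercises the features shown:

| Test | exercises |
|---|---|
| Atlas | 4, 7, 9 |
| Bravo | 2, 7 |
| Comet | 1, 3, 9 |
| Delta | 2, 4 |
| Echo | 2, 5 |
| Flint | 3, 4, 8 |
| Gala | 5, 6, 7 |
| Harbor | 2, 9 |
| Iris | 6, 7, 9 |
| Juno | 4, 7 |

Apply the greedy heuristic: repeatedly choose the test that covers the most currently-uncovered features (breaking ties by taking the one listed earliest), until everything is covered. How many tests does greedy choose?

Greedy: pick Atlas (covers 3 new) → pick Comet (covers 2 new) → pick Echo (covers 2 new) → pick Flint (covers 1 new) → pick Gala (covers 1 new). Total picks: 5.
(The true minimum cover uses only 4 tests, so greedy is not optimal here.)

5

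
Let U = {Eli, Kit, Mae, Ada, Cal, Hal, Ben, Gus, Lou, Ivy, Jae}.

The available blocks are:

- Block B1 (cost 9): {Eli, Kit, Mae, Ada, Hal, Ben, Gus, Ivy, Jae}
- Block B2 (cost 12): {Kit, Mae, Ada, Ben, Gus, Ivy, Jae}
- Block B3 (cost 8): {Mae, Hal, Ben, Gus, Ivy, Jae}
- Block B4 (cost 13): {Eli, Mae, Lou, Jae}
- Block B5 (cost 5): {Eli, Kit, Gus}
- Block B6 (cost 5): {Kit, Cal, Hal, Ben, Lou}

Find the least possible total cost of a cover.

B1, B6 together cover every point (B1 ∪ B6 = {Eli, Kit, Mae, Ada, Cal, Hal, Ben, Gus, Lou, Ivy, Jae}); total cost 9 + 5 = 14.
No covering selection has total cost below 14.

14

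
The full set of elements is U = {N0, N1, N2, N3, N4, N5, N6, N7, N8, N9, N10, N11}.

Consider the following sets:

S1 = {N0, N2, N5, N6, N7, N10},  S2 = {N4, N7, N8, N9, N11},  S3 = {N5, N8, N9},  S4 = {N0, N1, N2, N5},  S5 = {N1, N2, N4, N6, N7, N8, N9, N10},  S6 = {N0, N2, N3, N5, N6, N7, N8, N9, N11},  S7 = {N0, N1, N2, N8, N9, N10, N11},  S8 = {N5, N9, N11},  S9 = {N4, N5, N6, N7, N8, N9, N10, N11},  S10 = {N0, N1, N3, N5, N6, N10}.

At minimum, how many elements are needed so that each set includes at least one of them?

H = {N0, N9} meets every set (each contains at least one member of H), and |H| = 2.
The sets S2, S4 are pairwise disjoint, so any hitting set needs a separate element for each — at least 2. Hence 2 is optimal.

2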